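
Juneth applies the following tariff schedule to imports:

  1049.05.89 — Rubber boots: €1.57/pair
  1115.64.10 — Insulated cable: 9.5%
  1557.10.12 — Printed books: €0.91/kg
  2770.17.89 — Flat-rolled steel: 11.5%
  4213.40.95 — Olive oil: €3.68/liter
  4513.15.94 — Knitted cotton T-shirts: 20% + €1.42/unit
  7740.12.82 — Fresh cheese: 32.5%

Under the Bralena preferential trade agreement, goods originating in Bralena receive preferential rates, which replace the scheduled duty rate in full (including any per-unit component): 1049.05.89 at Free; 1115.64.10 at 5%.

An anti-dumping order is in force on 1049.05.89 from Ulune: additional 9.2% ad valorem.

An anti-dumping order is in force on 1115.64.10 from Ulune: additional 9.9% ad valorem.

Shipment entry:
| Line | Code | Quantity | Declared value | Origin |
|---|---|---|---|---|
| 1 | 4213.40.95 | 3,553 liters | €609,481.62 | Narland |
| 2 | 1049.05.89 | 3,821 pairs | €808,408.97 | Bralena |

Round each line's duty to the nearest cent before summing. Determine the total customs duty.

Line 1 (4213.40.95, Narland, 3,553 liters, €609,481.62):
Base rate for 4213.40.95 is €3.68/liter.
Duty = 3,553 × €3.68 = €13,075.04.
Line 2 (1049.05.89, Bralena, 3,821 pairs, €808,408.97):
Base rate for 1049.05.89 is €1.57/pair.
Origin Bralena qualifies under the Juneth–Bralena agreement and 1049.05.89 is covered: preferential rate Free applies instead.
The additional-duty order on 1049.05.89 targets Ulune, not Bralena; it does not apply.
Duty = €808,408.97 × 0% = €0.00.
Total = €13,075.04 + €0.00 = €13,075.04.

€13,075.04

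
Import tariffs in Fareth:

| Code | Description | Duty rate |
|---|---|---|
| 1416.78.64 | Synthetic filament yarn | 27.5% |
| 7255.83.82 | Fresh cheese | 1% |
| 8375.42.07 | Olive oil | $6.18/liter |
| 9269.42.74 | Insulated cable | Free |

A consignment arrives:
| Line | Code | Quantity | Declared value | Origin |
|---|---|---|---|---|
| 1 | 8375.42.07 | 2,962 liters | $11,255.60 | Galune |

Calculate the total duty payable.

$18,305.16

Line 1 (8375.42.07, Galune, 2,962 liters, $11,255.60):
Base rate for 8375.42.07 is $6.18/liter.
Duty = 2,962 × $6.18 = $18,305.16.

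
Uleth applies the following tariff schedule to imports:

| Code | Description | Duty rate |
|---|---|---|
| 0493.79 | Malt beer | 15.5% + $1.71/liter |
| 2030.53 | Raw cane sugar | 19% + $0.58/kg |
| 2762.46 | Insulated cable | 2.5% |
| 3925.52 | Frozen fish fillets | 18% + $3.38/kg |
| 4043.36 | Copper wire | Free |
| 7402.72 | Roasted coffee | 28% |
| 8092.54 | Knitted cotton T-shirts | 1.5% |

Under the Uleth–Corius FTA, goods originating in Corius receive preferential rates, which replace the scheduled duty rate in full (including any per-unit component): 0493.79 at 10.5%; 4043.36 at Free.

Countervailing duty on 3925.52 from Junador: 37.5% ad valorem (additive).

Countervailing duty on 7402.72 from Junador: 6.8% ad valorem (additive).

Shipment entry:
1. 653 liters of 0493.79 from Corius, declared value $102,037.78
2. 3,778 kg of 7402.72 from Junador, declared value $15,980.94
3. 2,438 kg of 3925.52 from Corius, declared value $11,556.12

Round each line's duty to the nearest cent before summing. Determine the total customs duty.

$26,595.88

Line 1 (0493.79, Corius, 653 liters, $102,037.78):
Base rate for 0493.79 is 15.5% + $1.71/liter.
Origin Corius qualifies under the Uleth–Corius agreement and 0493.79 is covered: preferential rate 10.5% applies instead.
Duty = $102,037.78 × 10.5% = $10,713.97.
Line 2 (7402.72, Junador, 3,778 kg, $15,980.94):
Base rate for 7402.72 is 28%.
Additional duty on 7402.72 from Junador: +6.8%. Applied ad valorem rate: 28% + 6.8% = 34.8%.
Duty = $15,980.94 × 34.8% = $5,561.37.
Line 3 (3925.52, Corius, 2,438 kg, $11,556.12):
Base rate for 3925.52 is 18% + $3.38/kg.
Origin Corius is the FTA partner but 3925.52 is not on the preference list; base rate stands.
The additional-duty order on 3925.52 targets Junador, not Corius; it does not apply.
Duty = $11,556.12 × 18% + 2,438 × $3.38 = $10,320.54.
Total = $10,713.97 + $5,561.37 + $10,320.54 = $26,595.88.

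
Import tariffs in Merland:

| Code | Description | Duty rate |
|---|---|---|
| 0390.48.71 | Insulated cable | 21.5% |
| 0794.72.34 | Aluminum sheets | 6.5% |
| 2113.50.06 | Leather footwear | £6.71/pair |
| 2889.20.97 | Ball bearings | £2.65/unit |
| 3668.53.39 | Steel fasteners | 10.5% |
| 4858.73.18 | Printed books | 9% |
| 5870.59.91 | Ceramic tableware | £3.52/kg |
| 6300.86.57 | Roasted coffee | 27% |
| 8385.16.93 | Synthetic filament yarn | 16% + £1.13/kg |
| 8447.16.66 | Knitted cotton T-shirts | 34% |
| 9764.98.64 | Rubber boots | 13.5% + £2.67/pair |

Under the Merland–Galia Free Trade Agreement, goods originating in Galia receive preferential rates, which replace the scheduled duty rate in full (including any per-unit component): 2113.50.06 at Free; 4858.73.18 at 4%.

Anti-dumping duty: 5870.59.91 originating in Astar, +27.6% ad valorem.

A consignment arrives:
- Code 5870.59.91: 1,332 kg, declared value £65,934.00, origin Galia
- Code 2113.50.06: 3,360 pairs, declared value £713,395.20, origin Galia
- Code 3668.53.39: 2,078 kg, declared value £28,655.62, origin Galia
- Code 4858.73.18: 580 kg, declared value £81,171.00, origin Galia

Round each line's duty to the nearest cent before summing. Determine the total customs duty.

£10,944.32

Line 1 (5870.59.91, Galia, 1,332 kg, £65,934.00):
Base rate for 5870.59.91 is £3.52/kg.
Origin Galia is the FTA partner but 5870.59.91 is not on the preference list; base rate stands.
The additional-duty order on 5870.59.91 targets Astar, not Galia; it does not apply.
Duty = 1,332 × £3.52 = £4,688.64.
Line 2 (2113.50.06, Galia, 3,360 pairs, £713,395.20):
Base rate for 2113.50.06 is £6.71/pair.
Origin Galia qualifies under the Merland–Galia agreement and 2113.50.06 is covered: preferential rate Free applies instead.
Duty = £713,395.20 × 0% = £0.00.
Line 3 (3668.53.39, Galia, 2,078 kg, £28,655.62):
Base rate for 3668.53.39 is 10.5%.
Origin Galia is the FTA partner but 3668.53.39 is not on the preference list; base rate stands.
Duty = £28,655.62 × 10.5% = £3,008.84.
Line 4 (4858.73.18, Galia, 580 kg, £81,171.00):
Base rate for 4858.73.18 is 9%.
Origin Galia qualifies under the Merland–Galia agreement and 4858.73.18 is covered: preferential rate 4% applies instead.
Duty = £81,171.00 × 4% = £3,246.84.
Total = £4,688.64 + £0.00 + £3,008.84 + £3,246.84 = £10,944.32.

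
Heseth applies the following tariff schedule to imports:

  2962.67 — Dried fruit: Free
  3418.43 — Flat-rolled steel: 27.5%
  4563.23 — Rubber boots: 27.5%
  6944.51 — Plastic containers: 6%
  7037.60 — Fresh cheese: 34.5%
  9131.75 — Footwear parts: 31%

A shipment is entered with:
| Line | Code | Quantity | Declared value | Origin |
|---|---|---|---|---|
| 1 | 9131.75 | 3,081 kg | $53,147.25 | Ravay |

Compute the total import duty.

Line 1 (9131.75, Ravay, 3,081 kg, $53,147.25):
Base rate for 9131.75 is 31%.
Duty = $53,147.25 × 31% = $16,475.65.

$16,475.65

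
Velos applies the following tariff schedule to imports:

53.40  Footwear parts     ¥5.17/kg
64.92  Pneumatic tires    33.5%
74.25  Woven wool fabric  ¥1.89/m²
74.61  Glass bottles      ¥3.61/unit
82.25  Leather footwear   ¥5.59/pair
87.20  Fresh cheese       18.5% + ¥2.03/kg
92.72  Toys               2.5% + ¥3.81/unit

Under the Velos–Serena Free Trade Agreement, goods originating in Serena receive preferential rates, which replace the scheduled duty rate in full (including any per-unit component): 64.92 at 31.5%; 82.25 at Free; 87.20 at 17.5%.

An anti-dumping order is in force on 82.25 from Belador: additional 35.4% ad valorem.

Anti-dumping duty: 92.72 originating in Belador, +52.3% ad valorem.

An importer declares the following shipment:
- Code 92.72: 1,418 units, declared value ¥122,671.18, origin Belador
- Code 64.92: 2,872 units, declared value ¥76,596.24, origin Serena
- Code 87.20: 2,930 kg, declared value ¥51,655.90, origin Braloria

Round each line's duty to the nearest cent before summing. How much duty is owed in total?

Line 1 (92.72, Belador, 1,418 units, ¥122,671.18):
Base rate for 92.72 is 2.5% + ¥3.81/unit.
Additional duty on 92.72 from Belador: +52.3%. Applied ad valorem rate: 2.5% + 52.3% = 54.8%.
Duty = ¥122,671.18 × 54.8% + 1,418 × ¥3.81 = ¥72,626.39.
Line 2 (64.92, Serena, 2,872 units, ¥76,596.24):
Base rate for 64.92 is 33.5%.
Origin Serena qualifies under the Velos–Serena agreement and 64.92 is covered: preferential rate 31.5% applies instead.
Duty = ¥76,596.24 × 31.5% = ¥24,127.82.
Line 3 (87.20, Braloria, 2,930 kg, ¥51,655.90):
Base rate for 87.20 is 18.5% + ¥2.03/kg.
87.20 has an FTA preferential rate, but origin Braloria is not Serena; base rate stands.
Duty = ¥51,655.90 × 18.5% + 2,930 × ¥2.03 = ¥15,504.24.
Total = ¥72,626.39 + ¥24,127.82 + ¥15,504.24 = ¥112,258.45.

¥112,258.45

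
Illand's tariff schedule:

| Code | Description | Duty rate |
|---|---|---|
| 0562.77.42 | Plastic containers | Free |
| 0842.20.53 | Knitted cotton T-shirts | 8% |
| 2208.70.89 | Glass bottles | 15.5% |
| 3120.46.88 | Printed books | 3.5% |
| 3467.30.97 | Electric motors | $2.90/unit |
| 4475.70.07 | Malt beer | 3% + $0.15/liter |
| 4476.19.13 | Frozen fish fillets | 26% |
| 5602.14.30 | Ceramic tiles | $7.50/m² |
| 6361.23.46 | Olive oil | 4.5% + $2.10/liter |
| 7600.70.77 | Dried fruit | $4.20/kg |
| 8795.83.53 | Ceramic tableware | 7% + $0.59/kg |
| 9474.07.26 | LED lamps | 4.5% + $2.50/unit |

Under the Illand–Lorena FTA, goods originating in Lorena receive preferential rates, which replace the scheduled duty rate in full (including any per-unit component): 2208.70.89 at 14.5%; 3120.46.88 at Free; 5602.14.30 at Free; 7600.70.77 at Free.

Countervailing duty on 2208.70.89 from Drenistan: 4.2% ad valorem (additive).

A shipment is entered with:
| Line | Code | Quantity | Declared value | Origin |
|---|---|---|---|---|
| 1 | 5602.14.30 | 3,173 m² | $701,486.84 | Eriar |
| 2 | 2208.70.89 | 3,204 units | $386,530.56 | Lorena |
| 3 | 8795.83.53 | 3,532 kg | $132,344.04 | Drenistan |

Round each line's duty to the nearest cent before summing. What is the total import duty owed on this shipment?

Line 1 (5602.14.30, Eriar, 3,173 m², $701,486.84):
Base rate for 5602.14.30 is $7.50/m².
5602.14.30 has an FTA preferential rate, but origin Eriar is not Lorena; base rate stands.
Duty = 3,173 × $7.50 = $23,797.50.
Line 2 (2208.70.89, Lorena, 3,204 units, $386,530.56):
Base rate for 2208.70.89 is 15.5%.
Origin Lorena qualifies under the Illand–Lorena agreement and 2208.70.89 is covered: preferential rate 14.5% applies instead.
The additional-duty order on 2208.70.89 targets Drenistan, not Lorena; it does not apply.
Duty = $386,530.56 × 14.5% = $56,046.93.
Line 3 (8795.83.53, Drenistan, 3,532 kg, $132,344.04):
Base rate for 8795.83.53 is 7% + $0.59/kg.
Duty = $132,344.04 × 7% + 3,532 × $0.59 = $11,347.96.
Total = $23,797.50 + $56,046.93 + $11,347.96 = $91,192.39.

$91,192.39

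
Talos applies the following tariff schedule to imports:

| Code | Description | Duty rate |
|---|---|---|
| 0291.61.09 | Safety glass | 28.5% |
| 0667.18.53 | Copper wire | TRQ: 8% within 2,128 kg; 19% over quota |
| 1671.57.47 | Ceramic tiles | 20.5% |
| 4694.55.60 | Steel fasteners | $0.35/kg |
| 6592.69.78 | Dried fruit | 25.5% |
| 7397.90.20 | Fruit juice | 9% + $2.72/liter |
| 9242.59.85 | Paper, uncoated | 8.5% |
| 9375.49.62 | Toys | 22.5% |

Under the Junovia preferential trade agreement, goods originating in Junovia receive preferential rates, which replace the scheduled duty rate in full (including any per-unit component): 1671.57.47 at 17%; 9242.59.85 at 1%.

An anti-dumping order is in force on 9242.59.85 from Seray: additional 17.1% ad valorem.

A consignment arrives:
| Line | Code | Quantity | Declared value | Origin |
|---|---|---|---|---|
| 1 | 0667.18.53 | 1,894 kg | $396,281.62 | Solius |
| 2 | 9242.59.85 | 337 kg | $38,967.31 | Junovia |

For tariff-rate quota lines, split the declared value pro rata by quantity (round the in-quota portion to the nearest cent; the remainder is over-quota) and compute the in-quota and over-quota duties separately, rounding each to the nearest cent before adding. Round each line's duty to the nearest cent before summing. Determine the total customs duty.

Line 1 (0667.18.53, Solius, 1,894 kg, $396,281.62):
Code 0667.18.53 is under a tariff-rate quota (threshold 2,128 kg). Quantity 1,894 kg is within the quota, so the in-quota rate 8% applies to the full value.
Duty = $396,281.62 × 8% = $31,702.53.
Line 2 (9242.59.85, Junovia, 337 kg, $38,967.31):
Base rate for 9242.59.85 is 8.5%.
Origin Junovia qualifies under the Talos–Junovia agreement and 9242.59.85 is covered: preferential rate 1% applies instead.
The additional-duty order on 9242.59.85 targets Seray, not Junovia; it does not apply.
Duty = $38,967.31 × 1% = $389.67.
Total = $31,702.53 + $389.67 = $32,092.20.

$32,092.20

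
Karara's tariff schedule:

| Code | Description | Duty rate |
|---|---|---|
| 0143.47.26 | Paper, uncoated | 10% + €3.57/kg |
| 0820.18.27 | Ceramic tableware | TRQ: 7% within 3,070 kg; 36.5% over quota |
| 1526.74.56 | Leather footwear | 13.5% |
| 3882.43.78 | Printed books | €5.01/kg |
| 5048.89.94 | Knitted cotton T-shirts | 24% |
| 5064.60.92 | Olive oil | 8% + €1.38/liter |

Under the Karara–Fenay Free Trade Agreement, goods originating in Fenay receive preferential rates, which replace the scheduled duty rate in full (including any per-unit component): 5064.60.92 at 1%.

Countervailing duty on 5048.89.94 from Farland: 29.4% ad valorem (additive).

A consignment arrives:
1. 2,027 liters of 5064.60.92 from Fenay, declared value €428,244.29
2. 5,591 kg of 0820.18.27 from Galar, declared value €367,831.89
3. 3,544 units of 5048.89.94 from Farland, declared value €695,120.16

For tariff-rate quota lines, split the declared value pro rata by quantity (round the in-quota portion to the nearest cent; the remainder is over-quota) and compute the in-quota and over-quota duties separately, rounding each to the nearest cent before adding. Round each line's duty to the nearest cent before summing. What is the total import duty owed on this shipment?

Line 1 (5064.60.92, Fenay, 2,027 liters, €428,244.29):
Base rate for 5064.60.92 is 8% + €1.38/liter.
Origin Fenay qualifies under the Karara–Fenay agreement and 5064.60.92 is covered: preferential rate 1% applies instead.
Duty = €428,244.29 × 1% = €4,282.44.
Line 2 (0820.18.27, Galar, 5,591 kg, €367,831.89):
Code 0820.18.27 is under a tariff-rate quota (threshold 3,070 kg). In-quota: 3,070 kg at 7%; over-quota: 2,521 kg at 36.5%.
Pro-rata value split: in-quota = €367,831.89 × 3,070/5,591 = €201,975.30; over-quota = €367,831.89 − €201,975.30 = €165,856.59.
In-quota duty = €201,975.30 × 7% = €14,138.27. Over-quota duty = €165,856.59 × 36.5% = €60,537.66.
Line duty = €14,138.27 + €60,537.66 = €74,675.93.
Line 3 (5048.89.94, Farland, 3,544 units, €695,120.16):
Base rate for 5048.89.94 is 24%.
Additional duty on 5048.89.94 from Farland: +29.4%. Applied ad valorem rate: 24% + 29.4% = 53.4%.
Duty = €695,120.16 × 53.4% = €371,194.17.
Total = €4,282.44 + €74,675.93 + €371,194.17 = €450,152.54.

€450,152.54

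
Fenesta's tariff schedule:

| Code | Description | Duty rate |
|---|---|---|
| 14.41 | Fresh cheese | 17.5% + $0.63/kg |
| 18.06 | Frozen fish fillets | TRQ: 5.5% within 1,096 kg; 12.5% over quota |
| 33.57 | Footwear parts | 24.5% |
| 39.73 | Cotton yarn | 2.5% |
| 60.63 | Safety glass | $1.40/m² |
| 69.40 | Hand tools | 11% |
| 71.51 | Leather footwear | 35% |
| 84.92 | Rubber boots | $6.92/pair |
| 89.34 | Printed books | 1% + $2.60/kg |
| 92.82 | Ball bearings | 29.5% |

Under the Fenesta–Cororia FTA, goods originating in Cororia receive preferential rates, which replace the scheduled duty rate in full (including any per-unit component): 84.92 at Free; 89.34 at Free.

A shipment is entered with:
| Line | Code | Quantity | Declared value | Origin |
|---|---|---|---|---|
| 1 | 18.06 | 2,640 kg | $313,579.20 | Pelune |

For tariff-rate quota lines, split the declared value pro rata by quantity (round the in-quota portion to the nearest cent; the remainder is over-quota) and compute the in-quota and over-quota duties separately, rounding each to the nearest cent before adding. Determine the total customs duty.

$30,084.60

Line 1 (18.06, Pelune, 2,640 kg, $313,579.20):
Code 18.06 is under a tariff-rate quota (threshold 1,096 kg). In-quota: 1,096 kg at 5.5%; over-quota: 1,544 kg at 12.5%.
Pro-rata value split: in-quota = $313,579.20 × 1,096/2,640 = $130,182.88; over-quota = $313,579.20 − $130,182.88 = $183,396.32.
In-quota duty = $130,182.88 × 5.5% = $7,160.06. Over-quota duty = $183,396.32 × 12.5% = $22,924.54.
Line duty = $7,160.06 + $22,924.54 = $30,084.60.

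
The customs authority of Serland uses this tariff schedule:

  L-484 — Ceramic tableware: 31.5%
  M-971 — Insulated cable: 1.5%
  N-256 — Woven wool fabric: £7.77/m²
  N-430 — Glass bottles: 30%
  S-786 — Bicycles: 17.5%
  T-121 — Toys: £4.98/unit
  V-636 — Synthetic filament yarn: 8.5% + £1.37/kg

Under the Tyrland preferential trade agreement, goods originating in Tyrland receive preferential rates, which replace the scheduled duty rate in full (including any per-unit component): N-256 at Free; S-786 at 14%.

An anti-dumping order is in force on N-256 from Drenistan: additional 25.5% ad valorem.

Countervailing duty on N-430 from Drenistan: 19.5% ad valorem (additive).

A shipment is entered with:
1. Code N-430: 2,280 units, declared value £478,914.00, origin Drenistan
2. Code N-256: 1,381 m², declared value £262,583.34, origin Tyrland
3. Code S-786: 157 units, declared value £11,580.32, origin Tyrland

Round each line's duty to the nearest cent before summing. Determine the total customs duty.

Line 1 (N-430, Drenistan, 2,280 units, £478,914.00):
Base rate for N-430 is 30%.
Additional duty on N-430 from Drenistan: +19.5%. Applied ad valorem rate: 30% + 19.5% = 49.5%.
Duty = £478,914.00 × 49.5% = £237,062.43.
Line 2 (N-256, Tyrland, 1,381 m², £262,583.34):
Base rate for N-256 is £7.77/m².
Origin Tyrland qualifies under the Serland–Tyrland agreement and N-256 is covered: preferential rate Free applies instead.
The additional-duty order on N-256 targets Drenistan, not Tyrland; it does not apply.
Duty = £262,583.34 × 0% = £0.00.
Line 3 (S-786, Tyrland, 157 units, £11,580.32):
Base rate for S-786 is 17.5%.
Origin Tyrland qualifies under the Serland–Tyrland agreement and S-786 is covered: preferential rate 14% applies instead.
Duty = £11,580.32 × 14% = £1,621.24.
Total = £237,062.43 + £0.00 + £1,621.24 = £238,683.67.

£238,683.67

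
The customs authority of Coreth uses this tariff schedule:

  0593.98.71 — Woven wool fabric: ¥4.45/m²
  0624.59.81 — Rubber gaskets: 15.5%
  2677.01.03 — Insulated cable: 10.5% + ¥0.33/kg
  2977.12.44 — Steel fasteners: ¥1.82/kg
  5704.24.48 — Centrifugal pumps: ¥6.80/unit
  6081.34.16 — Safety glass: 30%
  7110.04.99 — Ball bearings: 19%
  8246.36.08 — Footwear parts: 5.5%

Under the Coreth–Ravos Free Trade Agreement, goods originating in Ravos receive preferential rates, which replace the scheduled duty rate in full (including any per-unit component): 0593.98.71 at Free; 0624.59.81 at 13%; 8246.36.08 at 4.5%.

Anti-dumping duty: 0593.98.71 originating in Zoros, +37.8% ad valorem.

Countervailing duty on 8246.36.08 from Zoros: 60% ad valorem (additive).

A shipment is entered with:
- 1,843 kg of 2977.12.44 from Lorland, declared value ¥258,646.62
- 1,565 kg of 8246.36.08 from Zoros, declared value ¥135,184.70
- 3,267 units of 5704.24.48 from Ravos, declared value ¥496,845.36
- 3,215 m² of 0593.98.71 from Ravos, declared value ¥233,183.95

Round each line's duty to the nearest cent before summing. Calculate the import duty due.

¥114,115.84

Line 1 (2977.12.44, Lorland, 1,843 kg, ¥258,646.62):
Base rate for 2977.12.44 is ¥1.82/kg.
Duty = 1,843 × ¥1.82 = ¥3,354.26.
Line 2 (8246.36.08, Zoros, 1,565 kg, ¥135,184.70):
Base rate for 8246.36.08 is 5.5%.
8246.36.08 has an FTA preferential rate, but origin Zoros is not Ravos; base rate stands.
Additional duty on 8246.36.08 from Zoros: +60%. Applied ad valorem rate: 5.5% + 60% = 65.5%.
Duty = ¥135,184.70 × 65.5% = ¥88,545.98.
Line 3 (5704.24.48, Ravos, 3,267 units, ¥496,845.36):
Base rate for 5704.24.48 is ¥6.80/unit.
Origin Ravos is the FTA partner but 5704.24.48 is not on the preference list; base rate stands.
Duty = 3,267 × ¥6.80 = ¥22,215.60.
Line 4 (0593.98.71, Ravos, 3,215 m², ¥233,183.95):
Base rate for 0593.98.71 is ¥4.45/m².
Origin Ravos qualifies under the Coreth–Ravos agreement and 0593.98.71 is covered: preferential rate Free applies instead.
The additional-duty order on 0593.98.71 targets Zoros, not Ravos; it does not apply.
Duty = ¥233,183.95 × 0% = ¥0.00.
Total = ¥3,354.26 + ¥88,545.98 + ¥22,215.60 + ¥0.00 = ¥114,115.84.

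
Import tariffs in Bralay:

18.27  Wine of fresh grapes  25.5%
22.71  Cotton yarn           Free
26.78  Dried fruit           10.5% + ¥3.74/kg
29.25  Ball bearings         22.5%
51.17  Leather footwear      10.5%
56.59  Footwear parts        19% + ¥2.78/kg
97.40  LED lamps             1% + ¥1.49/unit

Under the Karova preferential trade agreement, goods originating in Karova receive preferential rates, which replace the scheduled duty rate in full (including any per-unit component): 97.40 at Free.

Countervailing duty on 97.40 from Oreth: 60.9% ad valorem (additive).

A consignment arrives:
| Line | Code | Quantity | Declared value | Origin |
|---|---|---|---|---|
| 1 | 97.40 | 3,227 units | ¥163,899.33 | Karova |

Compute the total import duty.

Line 1 (97.40, Karova, 3,227 units, ¥163,899.33):
Base rate for 97.40 is 1% + ¥1.49/unit.
Origin Karova qualifies under the Bralay–Karova agreement and 97.40 is covered: preferential rate Free applies instead.
The additional-duty order on 97.40 targets Oreth, not Karova; it does not apply.
Duty = ¥163,899.33 × 0% = ¥0.00.

¥0.00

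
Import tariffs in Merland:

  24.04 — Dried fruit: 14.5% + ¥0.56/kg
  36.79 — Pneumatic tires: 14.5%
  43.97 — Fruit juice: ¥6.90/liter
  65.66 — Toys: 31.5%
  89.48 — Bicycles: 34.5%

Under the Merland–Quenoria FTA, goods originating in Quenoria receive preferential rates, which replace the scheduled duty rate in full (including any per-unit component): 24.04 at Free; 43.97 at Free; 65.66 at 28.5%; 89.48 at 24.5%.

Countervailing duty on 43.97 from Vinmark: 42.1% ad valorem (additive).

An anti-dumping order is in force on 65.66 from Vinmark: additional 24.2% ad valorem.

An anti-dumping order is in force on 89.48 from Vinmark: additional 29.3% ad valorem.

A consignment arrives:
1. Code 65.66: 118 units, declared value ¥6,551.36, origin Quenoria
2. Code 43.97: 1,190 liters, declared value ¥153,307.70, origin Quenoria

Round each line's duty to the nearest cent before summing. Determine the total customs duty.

¥1,867.14

Line 1 (65.66, Quenoria, 118 units, ¥6,551.36):
Base rate for 65.66 is 31.5%.
Origin Quenoria qualifies under the Merland–Quenoria agreement and 65.66 is covered: preferential rate 28.5% applies instead.
The additional-duty order on 65.66 targets Vinmark, not Quenoria; it does not apply.
Duty = ¥6,551.36 × 28.5% = ¥1,867.14.
Line 2 (43.97, Quenoria, 1,190 liters, ¥153,307.70):
Base rate for 43.97 is ¥6.90/liter.
Origin Quenoria qualifies under the Merland–Quenoria agreement and 43.97 is covered: preferential rate Free applies instead.
The additional-duty order on 43.97 targets Vinmark, not Quenoria; it does not apply.
Duty = ¥153,307.70 × 0% = ¥0.00.
Total = ¥1,867.14 + ¥0.00 = ¥1,867.14.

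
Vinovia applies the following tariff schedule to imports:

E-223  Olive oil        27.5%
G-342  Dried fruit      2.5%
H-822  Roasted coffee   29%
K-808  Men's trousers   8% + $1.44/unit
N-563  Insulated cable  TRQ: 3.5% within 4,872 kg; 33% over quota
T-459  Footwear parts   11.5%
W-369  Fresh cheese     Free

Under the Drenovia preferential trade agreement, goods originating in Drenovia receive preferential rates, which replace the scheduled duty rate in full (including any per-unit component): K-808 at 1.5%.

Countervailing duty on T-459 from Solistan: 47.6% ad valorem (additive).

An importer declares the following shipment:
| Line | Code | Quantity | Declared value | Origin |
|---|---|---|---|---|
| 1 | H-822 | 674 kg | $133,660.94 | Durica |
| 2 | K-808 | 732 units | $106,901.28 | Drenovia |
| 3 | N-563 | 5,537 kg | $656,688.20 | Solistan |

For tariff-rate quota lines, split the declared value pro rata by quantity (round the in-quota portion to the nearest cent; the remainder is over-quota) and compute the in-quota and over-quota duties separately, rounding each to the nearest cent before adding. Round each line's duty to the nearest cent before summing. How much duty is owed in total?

Line 1 (H-822, Durica, 674 kg, $133,660.94):
Base rate for H-822 is 29%.
Duty = $133,660.94 × 29% = $38,761.67.
Line 2 (K-808, Drenovia, 732 units, $106,901.28):
Base rate for K-808 is 8% + $1.44/unit.
Origin Drenovia qualifies under the Vinovia–Drenovia agreement and K-808 is covered: preferential rate 1.5% applies instead.
Duty = $106,901.28 × 1.5% = $1,603.52.
Line 3 (N-563, Solistan, 5,537 kg, $656,688.20):
Code N-563 is under a tariff-rate quota (threshold 4,872 kg). In-quota: 4,872 kg at 3.5%; over-quota: 665 kg at 33%.
Pro-rata value split: in-quota = $656,688.20 × 4,872/5,537 = $577,819.20; over-quota = $656,688.20 − $577,819.20 = $78,869.00.
In-quota duty = $577,819.20 × 3.5% = $20,223.67. Over-quota duty = $78,869.00 × 33% = $26,026.77.
Line duty = $20,223.67 + $26,026.77 = $46,250.44.
Total = $38,761.67 + $1,603.52 + $46,250.44 = $86,615.63.

$86,615.63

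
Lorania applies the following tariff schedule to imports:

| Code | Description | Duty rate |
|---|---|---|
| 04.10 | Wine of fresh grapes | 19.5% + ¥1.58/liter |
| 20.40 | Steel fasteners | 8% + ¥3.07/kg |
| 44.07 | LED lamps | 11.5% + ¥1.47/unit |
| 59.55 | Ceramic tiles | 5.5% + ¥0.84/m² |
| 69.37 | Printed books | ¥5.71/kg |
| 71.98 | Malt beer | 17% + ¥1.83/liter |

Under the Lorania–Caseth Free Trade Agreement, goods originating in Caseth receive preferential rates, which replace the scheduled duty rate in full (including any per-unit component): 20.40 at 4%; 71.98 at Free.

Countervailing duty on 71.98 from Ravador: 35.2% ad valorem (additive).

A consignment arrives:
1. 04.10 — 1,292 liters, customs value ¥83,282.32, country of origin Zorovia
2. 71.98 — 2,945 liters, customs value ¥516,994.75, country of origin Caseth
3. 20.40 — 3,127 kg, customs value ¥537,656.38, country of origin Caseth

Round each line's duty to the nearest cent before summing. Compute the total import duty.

Line 1 (04.10, Zorovia, 1,292 liters, ¥83,282.32):
Base rate for 04.10 is 19.5% + ¥1.58/liter.
Duty = ¥83,282.32 × 19.5% + 1,292 × ¥1.58 = ¥18,281.41.
Line 2 (71.98, Caseth, 2,945 liters, ¥516,994.75):
Base rate for 71.98 is 17% + ¥1.83/liter.
Origin Caseth qualifies under the Lorania–Caseth agreement and 71.98 is covered: preferential rate Free applies instead.
The additional-duty order on 71.98 targets Ravador, not Caseth; it does not apply.
Duty = ¥516,994.75 × 0% = ¥0.00.
Line 3 (20.40, Caseth, 3,127 kg, ¥537,656.38):
Base rate for 20.40 is 8% + ¥3.07/kg.
Origin Caseth qualifies under the Lorania–Caseth agreement and 20.40 is covered: preferential rate 4% applies instead.
Duty = ¥537,656.38 × 4% = ¥21,506.26.
Total = ¥18,281.41 + ¥0.00 + ¥21,506.26 = ¥39,787.67.

¥39,787.67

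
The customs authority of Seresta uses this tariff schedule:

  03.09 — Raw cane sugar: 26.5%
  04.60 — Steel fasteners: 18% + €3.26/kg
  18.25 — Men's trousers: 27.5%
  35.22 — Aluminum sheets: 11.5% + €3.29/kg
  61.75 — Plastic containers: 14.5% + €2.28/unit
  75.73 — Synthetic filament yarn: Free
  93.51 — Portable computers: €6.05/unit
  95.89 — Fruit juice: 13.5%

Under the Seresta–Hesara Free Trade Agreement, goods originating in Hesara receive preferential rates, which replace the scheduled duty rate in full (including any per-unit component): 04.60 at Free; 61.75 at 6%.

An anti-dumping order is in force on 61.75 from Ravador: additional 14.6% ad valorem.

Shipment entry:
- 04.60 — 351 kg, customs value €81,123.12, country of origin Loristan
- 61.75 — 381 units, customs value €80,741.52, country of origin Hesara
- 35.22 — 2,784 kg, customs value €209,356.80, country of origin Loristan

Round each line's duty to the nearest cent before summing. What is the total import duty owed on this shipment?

€53,826.30

Line 1 (04.60, Loristan, 351 kg, €81,123.12):
Base rate for 04.60 is 18% + €3.26/kg.
04.60 has an FTA preferential rate, but origin Loristan is not Hesara; base rate stands.
Duty = €81,123.12 × 18% + 351 × €3.26 = €15,746.42.
Line 2 (61.75, Hesara, 381 units, €80,741.52):
Base rate for 61.75 is 14.5% + €2.28/unit.
Origin Hesara qualifies under the Seresta–Hesara agreement and 61.75 is covered: preferential rate 6% applies instead.
The additional-duty order on 61.75 targets Ravador, not Hesara; it does not apply.
Duty = €80,741.52 × 6% = €4,844.49.
Line 3 (35.22, Loristan, 2,784 kg, €209,356.80):
Base rate for 35.22 is 11.5% + €3.29/kg.
Duty = €209,356.80 × 11.5% + 2,784 × €3.29 = €33,235.39.
Total = €15,746.42 + €4,844.49 + €33,235.39 = €53,826.30.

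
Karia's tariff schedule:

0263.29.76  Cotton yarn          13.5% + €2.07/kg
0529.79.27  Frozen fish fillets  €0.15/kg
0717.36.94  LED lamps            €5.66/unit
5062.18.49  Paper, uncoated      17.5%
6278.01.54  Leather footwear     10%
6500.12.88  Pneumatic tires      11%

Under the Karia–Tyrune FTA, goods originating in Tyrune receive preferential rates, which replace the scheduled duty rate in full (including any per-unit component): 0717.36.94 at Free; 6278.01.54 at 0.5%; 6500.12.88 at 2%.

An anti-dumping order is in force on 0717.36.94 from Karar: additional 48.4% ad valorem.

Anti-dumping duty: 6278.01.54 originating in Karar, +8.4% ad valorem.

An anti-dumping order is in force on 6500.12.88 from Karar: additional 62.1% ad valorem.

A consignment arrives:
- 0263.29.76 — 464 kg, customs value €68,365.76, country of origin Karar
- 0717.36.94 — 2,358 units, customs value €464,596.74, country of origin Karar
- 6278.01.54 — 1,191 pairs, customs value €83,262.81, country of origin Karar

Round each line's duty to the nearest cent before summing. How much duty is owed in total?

Line 1 (0263.29.76, Karar, 464 kg, €68,365.76):
Base rate for 0263.29.76 is 13.5% + €2.07/kg.
Duty = €68,365.76 × 13.5% + 464 × €2.07 = €10,189.86.
Line 2 (0717.36.94, Karar, 2,358 units, €464,596.74):
Base rate for 0717.36.94 is €5.66/unit.
0717.36.94 has an FTA preferential rate, but origin Karar is not Tyrune; base rate stands.
Additional duty on 0717.36.94 from Karar: +48.4% ad valorem. Applied ad valorem rate = 48.4%.
Duty = €464,596.74 × 48.4% + 2,358 × €5.66 = €238,211.10.
Line 3 (6278.01.54, Karar, 1,191 pairs, €83,262.81):
Base rate for 6278.01.54 is 10%.
6278.01.54 has an FTA preferential rate, but origin Karar is not Tyrune; base rate stands.
Additional duty on 6278.01.54 from Karar: +8.4%. Applied ad valorem rate: 10% + 8.4% = 18.4%.
Duty = €83,262.81 × 18.4% = €15,320.36.
Total = €10,189.86 + €238,211.10 + €15,320.36 = €263,721.32.

€263,721.32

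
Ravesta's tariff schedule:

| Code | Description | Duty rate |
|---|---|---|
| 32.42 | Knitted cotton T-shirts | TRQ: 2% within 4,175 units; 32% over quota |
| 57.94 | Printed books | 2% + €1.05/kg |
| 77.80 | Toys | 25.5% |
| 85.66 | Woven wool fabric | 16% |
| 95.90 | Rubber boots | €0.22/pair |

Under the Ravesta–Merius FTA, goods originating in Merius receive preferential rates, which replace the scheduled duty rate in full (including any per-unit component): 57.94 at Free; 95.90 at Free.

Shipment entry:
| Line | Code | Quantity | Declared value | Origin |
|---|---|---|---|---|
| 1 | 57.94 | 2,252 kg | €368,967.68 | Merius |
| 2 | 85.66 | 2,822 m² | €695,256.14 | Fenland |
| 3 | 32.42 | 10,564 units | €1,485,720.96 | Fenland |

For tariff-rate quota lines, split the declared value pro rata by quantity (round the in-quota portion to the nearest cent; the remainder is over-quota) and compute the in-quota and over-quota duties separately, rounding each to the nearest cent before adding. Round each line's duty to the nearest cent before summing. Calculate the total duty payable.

Line 1 (57.94, Merius, 2,252 kg, €368,967.68):
Base rate for 57.94 is 2% + €1.05/kg.
Origin Merius qualifies under the Ravesta–Merius agreement and 57.94 is covered: preferential rate Free applies instead.
Duty = €368,967.68 × 0% = €0.00.
Line 2 (85.66, Fenland, 2,822 m², €695,256.14):
Base rate for 85.66 is 16%.
Duty = €695,256.14 × 16% = €111,240.98.
Line 3 (32.42, Fenland, 10,564 units, €1,485,720.96):
Code 32.42 is under a tariff-rate quota (threshold 4,175 units). In-quota: 4,175 units at 2%; over-quota: 6,389 units at 32%.
Pro-rata value split: in-quota = €1,485,720.96 × 4,175/10,564 = €587,172.00; over-quota = €1,485,720.96 − €587,172.00 = €898,548.96.
In-quota duty = €587,172.00 × 2% = €11,743.44. Over-quota duty = €898,548.96 × 32% = €287,535.67.
Line duty = €11,743.44 + €287,535.67 = €299,279.11.
Total = €0.00 + €111,240.98 + €299,279.11 = €410,520.09.

€410,520.09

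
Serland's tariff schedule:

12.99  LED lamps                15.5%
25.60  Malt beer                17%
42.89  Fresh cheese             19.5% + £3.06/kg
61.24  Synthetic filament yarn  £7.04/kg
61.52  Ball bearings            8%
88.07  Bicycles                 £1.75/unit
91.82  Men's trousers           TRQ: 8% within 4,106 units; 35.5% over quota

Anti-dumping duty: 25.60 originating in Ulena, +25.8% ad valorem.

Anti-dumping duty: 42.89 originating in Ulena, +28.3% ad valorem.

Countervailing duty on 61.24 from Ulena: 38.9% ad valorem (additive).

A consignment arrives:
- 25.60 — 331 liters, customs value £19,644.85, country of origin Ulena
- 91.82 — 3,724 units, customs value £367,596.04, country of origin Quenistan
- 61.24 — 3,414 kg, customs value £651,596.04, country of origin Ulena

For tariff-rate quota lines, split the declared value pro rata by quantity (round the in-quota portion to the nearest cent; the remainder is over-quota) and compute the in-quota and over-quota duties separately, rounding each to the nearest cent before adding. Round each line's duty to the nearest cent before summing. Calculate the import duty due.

Line 1 (25.60, Ulena, 331 liters, £19,644.85):
Base rate for 25.60 is 17%.
Additional duty on 25.60 from Ulena: +25.8%. Applied ad valorem rate: 17% + 25.8% = 42.8%.
Duty = £19,644.85 × 42.8% = £8,408.00.
Line 2 (91.82, Quenistan, 3,724 units, £367,596.04):
Code 91.82 is under a tariff-rate quota (threshold 4,106 units). Quantity 3,724 units is within the quota, so the in-quota rate 8% applies to the full value.
Duty = £367,596.04 × 8% = £29,407.68.
Line 3 (61.24, Ulena, 3,414 kg, £651,596.04):
Base rate for 61.24 is £7.04/kg.
Additional duty on 61.24 from Ulena: +38.9% ad valorem. Applied ad valorem rate = 38.9%.
Duty = £651,596.04 × 38.9% + 3,414 × £7.04 = £277,505.42.
Total = £8,408.00 + £29,407.68 + £277,505.42 = £315,321.10.

£315,321.10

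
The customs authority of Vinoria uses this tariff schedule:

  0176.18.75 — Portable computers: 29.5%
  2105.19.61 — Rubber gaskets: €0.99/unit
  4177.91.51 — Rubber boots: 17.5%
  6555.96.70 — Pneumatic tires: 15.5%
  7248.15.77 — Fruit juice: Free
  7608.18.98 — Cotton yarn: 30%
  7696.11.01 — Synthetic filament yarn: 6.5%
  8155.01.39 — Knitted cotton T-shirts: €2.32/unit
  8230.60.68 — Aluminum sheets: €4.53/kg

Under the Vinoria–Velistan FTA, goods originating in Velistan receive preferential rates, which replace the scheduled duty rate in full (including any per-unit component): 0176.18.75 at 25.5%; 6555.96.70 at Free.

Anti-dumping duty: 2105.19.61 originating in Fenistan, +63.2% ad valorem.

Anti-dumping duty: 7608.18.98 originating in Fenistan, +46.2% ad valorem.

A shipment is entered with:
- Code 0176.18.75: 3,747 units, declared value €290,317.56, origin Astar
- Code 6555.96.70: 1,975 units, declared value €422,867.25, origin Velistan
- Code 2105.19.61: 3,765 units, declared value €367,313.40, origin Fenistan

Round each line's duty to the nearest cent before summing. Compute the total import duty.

€321,513.10

Line 1 (0176.18.75, Astar, 3,747 units, €290,317.56):
Base rate for 0176.18.75 is 29.5%.
0176.18.75 has an FTA preferential rate, but origin Astar is not Velistan; base rate stands.
Duty = €290,317.56 × 29.5% = €85,643.68.
Line 2 (6555.96.70, Velistan, 1,975 units, €422,867.25):
Base rate for 6555.96.70 is 15.5%.
Origin Velistan qualifies under the Vinoria–Velistan agreement and 6555.96.70 is covered: preferential rate Free applies instead.
Duty = €422,867.25 × 0% = €0.00.
Line 3 (2105.19.61, Fenistan, 3,765 units, €367,313.40):
Base rate for 2105.19.61 is €0.99/unit.
Additional duty on 2105.19.61 from Fenistan: +63.2% ad valorem. Applied ad valorem rate = 63.2%.
Duty = €367,313.40 × 63.2% + 3,765 × €0.99 = €235,869.42.
Total = €85,643.68 + €0.00 + €235,869.42 = €321,513.10.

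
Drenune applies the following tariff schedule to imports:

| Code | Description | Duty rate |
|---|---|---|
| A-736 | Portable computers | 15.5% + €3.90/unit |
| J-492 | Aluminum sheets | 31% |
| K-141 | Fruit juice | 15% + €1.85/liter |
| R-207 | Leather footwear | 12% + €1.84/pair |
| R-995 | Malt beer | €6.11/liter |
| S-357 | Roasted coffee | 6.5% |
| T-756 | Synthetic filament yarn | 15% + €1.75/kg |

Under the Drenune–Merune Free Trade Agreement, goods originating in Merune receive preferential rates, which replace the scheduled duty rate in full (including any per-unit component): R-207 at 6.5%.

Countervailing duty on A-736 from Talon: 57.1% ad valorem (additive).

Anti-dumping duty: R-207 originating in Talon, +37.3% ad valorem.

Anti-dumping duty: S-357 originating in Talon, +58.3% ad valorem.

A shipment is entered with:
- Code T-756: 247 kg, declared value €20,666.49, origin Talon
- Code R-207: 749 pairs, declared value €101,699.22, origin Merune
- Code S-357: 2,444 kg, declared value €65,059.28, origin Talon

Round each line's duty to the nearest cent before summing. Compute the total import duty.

Line 1 (T-756, Talon, 247 kg, €20,666.49):
Base rate for T-756 is 15% + €1.75/kg.
Duty = €20,666.49 × 15% + 247 × €1.75 = €3,532.22.
Line 2 (R-207, Merune, 749 pairs, €101,699.22):
Base rate for R-207 is 12% + €1.84/pair.
Origin Merune qualifies under the Drenune–Merune agreement and R-207 is covered: preferential rate 6.5% applies instead.
The additional-duty order on R-207 targets Talon, not Merune; it does not apply.
Duty = €101,699.22 × 6.5% = €6,610.45.
Line 3 (S-357, Talon, 2,444 kg, €65,059.28):
Base rate for S-357 is 6.5%.
Additional duty on S-357 from Talon: +58.3%. Applied ad valorem rate: 6.5% + 58.3% = 64.8%.
Duty = €65,059.28 × 64.8% = €42,158.41.
Total = €3,532.22 + €6,610.45 + €42,158.41 = €52,301.08.

€52,301.08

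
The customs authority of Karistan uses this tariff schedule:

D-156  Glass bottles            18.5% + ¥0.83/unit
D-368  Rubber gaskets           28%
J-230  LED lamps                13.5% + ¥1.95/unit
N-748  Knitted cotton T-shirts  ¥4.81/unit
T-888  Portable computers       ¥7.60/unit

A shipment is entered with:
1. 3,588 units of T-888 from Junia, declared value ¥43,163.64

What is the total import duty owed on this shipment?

Line 1 (T-888, Junia, 3,588 units, ¥43,163.64):
Base rate for T-888 is ¥7.60/unit.
Duty = 3,588 × ¥7.60 = ¥27,268.80.

¥27,268.80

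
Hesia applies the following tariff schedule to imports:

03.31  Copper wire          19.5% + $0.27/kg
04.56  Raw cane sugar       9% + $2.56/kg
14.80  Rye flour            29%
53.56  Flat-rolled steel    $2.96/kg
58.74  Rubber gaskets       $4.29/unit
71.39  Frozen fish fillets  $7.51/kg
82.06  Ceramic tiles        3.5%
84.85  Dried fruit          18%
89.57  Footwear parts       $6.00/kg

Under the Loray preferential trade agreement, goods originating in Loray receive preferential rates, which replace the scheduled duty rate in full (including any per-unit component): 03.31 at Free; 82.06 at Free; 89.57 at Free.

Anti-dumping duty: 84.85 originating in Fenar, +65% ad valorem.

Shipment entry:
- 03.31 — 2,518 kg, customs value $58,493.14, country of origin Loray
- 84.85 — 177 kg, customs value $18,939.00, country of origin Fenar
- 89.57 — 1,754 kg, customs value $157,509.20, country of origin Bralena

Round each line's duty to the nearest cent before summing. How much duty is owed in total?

Line 1 (03.31, Loray, 2,518 kg, $58,493.14):
Base rate for 03.31 is 19.5% + $0.27/kg.
Origin Loray qualifies under the Hesia–Loray agreement and 03.31 is covered: preferential rate Free applies instead.
Duty = $58,493.14 × 0% = $0.00.
Line 2 (84.85, Fenar, 177 kg, $18,939.00):
Base rate for 84.85 is 18%.
Additional duty on 84.85 from Fenar: +65%. Applied ad valorem rate: 18% + 65% = 83%.
Duty = $18,939.00 × 83% = $15,719.37.
Line 3 (89.57, Bralena, 1,754 kg, $157,509.20):
Base rate for 89.57 is $6.00/kg.
89.57 has an FTA preferential rate, but origin Bralena is not Loray; base rate stands.
Duty = 1,754 × $6.00 = $10,524.00.
Total = $0.00 + $15,719.37 + $10,524.00 = $26,243.37.

$26,243.37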